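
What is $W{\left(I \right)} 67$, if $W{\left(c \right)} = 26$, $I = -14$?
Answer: $1742$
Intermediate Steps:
$W{\left(I \right)} 67 = 26 \cdot 67 = 1742$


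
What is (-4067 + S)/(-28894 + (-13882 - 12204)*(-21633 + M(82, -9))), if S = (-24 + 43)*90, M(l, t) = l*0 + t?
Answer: -2357/564524318 ≈ -4.1752e-6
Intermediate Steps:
M(l, t) = t (M(l, t) = 0 + t = t)
S = 1710 (S = 19*90 = 1710)
(-4067 + S)/(-28894 + (-13882 - 12204)*(-21633 + M(82, -9))) = (-4067 + 1710)/(-28894 + (-13882 - 12204)*(-21633 - 9)) = -2357/(-28894 - 26086*(-21642)) = -2357/(-28894 + 564553212) = -2357/564524318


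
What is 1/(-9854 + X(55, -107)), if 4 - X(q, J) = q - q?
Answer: -1/9850 ≈ -0.00010152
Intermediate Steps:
X(q, J) = 4 (X(q, J) = 4 - (q - q) = 4 - 1*0 = 4 + 0 = 4)
1/(-9854 + X(55, -107)) = 1/(-9854 + 4) = 1/(-9850) = -1/9850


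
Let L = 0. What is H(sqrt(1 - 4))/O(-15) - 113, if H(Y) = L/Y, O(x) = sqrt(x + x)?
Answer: -113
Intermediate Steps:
O(x) = sqrt(2)*sqrt(x) (O(x) = sqrt(2*x) = sqrt(2)*sqrt(x))
H(Y) = 0 (H(Y) = 0/Y = 0)
H(sqrt(1 - 4))/O(-15) - 113 = 0/((sqrt(2)*sqrt(-15))) - 113 = 0/((sqrt(2)*(I*sqrt(15)))) - 113 = 0/((I*sqrt(30))) - 113 = 0*(-I*sqrt(30)/30) - 113 = 0 - 113 = -113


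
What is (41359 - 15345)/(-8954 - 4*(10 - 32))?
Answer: -13007/4433 ≈ -2.9341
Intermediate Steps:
(41359 - 15345)/(-8954 - 4*(10 - 32)) = 26014/(-8954 - 4*(-22)) = 26014/(-8954 + 88) = 26014/(-8866) = 26014*(-1/8866) = -13007/4433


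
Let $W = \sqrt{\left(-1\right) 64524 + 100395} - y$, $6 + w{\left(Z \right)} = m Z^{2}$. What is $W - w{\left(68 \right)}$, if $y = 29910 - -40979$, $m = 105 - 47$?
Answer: $-339075 + \sqrt{35871} \approx -3.3889 \cdot 10^{5}$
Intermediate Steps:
$m = 58$
$w{\left(Z \right)} = -6 + 58 Z^{2}$
$y = 70889$ ($y = 29910 + 40979 = 70889$)
$W = -70889 + \sqrt{35871}$ ($W = \sqrt{\left(-1\right) 64524 + 100395} - 70889 = \sqrt{-64524 + 100395} - 70889 = \sqrt{35871} - 70889 = -70889 + \sqrt{35871} \approx -70700.0$)
$W - w{\left(68 \right)} = \left(-70889 + \sqrt{35871}\right) - \left(-6 + 58 \cdot 68^{2}\right) = \left(-70889 + \sqrt{35871}\right) - \left(-6 + 58 \cdot 4624\right) = \left(-70889 + \sqrt{35871}\right) - \left(-6 + 268192\right) = \left(-70889 + \sqrt{35871}\right) - 268186 = -339075 + \sqrt{35871}$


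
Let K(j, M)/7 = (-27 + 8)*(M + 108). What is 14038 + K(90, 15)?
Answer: -2321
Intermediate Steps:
K(j, M) = -14364 - 133*M (K(j, M) = 7*((-27 + 8)*(M + 108)) = 7*(-19*(108 + M)) = 7*(-2052 - 19*M) = -14364 - 133*M)
14038 + K(90, 15) = 14038 + (-14364 - 133*15) = 14038 + (-14364 - 1995) = 14038 - 16359 = -2321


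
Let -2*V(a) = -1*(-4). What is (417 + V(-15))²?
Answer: 172225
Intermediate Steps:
V(a) = -2 (V(a) = -(-1)*(-4)/2 = -½*4 = -2)
(417 + V(-15))² = (417 - 2)² = 415² = 172225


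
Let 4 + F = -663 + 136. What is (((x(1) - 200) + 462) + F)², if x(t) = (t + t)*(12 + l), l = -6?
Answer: 66049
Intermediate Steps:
x(t) = 12*t (x(t) = (t + t)*(12 - 6) = (2*t)*6 = 12*t)
F = -531 (F = -4 + (-663 + 136) = -4 - 527 = -531)
(((x(1) - 200) + 462) + F)² = (((12*1 - 200) + 462) - 531)² = (((12 - 200) + 462) - 531)² = ((-188 + 462) - 531)² = (274 - 531)² = (-257)² = 66049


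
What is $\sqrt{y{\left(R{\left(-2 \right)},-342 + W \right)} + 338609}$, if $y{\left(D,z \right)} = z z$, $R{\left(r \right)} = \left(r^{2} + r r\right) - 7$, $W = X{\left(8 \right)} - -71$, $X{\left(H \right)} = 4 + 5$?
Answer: $\sqrt{407253} \approx 638.16$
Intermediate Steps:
$X{\left(H \right)} = 9$
$W = 80$ ($W = 9 - -71 = 9 + 71 = 80$)
$R{\left(r \right)} = -7 + 2 r^{2}$ ($R{\left(r \right)} = \left(r^{2} + r^{2}\right) - 7 = 2 r^{2} - 7 = -7 + 2 r^{2}$)
$y{\left(D,z \right)} = z^{2}$
$\sqrt{y{\left(R{\left(-2 \right)},-342 + W \right)} + 338609} = \sqrt{\left(-342 + 80\right)^{2} + 338609} = \sqrt{\left(-262\right)^{2} + 338609} = \sqrt{68644 + 338609} = \sqrt{407253}$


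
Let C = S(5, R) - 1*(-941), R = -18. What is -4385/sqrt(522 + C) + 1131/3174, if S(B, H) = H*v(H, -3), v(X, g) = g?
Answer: 377/1058 - 4385*sqrt(1517)/1517 ≈ -112.23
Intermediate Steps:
S(B, H) = -3*H (S(B, H) = H*(-3) = -3*H)
C = 995 (C = -3*(-18) - 1*(-941) = 54 + 941 = 995)
-4385/sqrt(522 + C) + 1131/3174 = -4385/sqrt(522 + 995) + 1131/3174 = -4385*sqrt(1517)/1517 + 1131*(1/3174) = -4385*sqrt(1517)/1517 + 377/1058 = 377/1058 - 4385*sqrt(1517)/1517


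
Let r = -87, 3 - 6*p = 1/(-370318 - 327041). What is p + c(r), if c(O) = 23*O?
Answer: -4185200038/2092077 ≈ -2000.5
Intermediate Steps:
p = 1046039/2092077 (p = ½ - 1/(6*(-370318 - 327041)) = ½ - ⅙/(-697359) = ½ - ⅙*(-1/697359) = ½ + 1/4184154 = 1046039/2092077 ≈ 0.50000)
p + c(r) = 1046039/2092077 + 23*(-87) = 1046039/2092077 - 2001 = -4185200038/2092077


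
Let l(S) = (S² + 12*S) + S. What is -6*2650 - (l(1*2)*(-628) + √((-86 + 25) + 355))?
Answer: 2940 - 7*√6 ≈ 2922.9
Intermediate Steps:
l(S) = S² + 13*S
-6*2650 - (l(1*2)*(-628) + √((-86 + 25) + 355)) = -6*2650 - (((1*2)*(13 + 1*2))*(-628) + √((-86 + 25) + 355)) = -15900 - ((2*(13 + 2))*(-628) + √(-61 + 355)) = -15900 - ((2*15)*(-628) + √294) = -15900 - (30*(-628) + 7*√6) = -15900 - (-18840 + 7*√6) = -15900 + (18840 - 7*√6) = 2940 - 7*√6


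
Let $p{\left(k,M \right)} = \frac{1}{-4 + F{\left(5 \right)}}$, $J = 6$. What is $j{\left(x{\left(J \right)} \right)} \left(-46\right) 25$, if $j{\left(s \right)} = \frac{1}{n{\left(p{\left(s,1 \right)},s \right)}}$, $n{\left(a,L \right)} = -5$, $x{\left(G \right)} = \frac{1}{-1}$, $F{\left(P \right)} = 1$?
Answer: $230$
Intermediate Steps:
$p{\left(k,M \right)} = - \frac{1}{3}$ ($p{\left(k,M \right)} = \frac{1}{-4 + 1} = \frac{1}{-3} = - \frac{1}{3}$)
$x{\left(G \right)} = -1$
$j{\left(s \right)} = - \frac{1}{5}$ ($j{\left(s \right)} = \frac{1}{-5} = - \frac{1}{5}$)
$j{\left(x{\left(J \right)} \right)} \left(-46\right) 25 = \left(- \frac{1}{5}\right) \left(-46\right) 25 = \frac{46}{5} \cdot 25 = 230$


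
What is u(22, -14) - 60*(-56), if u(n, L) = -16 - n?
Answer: 3322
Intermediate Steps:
u(22, -14) - 60*(-56) = (-16 - 1*22) - 60*(-56) = (-16 - 22) + 3360 = -38 + 3360 = 3322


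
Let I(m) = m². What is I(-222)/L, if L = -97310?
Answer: -666/1315 ≈ -0.50646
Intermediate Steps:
I(-222)/L = (-222)²/(-97310) = 49284*(-1/97310) = -666/1315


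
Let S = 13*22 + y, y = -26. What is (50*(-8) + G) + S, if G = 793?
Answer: 653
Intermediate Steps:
S = 260 (S = 13*22 - 26 = 286 - 26 = 260)
(50*(-8) + G) + S = (50*(-8) + 793) + 260 = (-400 + 793) + 260 = 393 + 260 = 653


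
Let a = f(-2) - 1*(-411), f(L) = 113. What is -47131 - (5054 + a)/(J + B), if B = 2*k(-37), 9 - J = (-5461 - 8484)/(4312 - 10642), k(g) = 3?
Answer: -770631079/16201 ≈ -47567.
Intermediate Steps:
J = 8605/1266 (J = 9 - (-5461 - 8484)/(4312 - 10642) = 9 - (-13945)/(-6330) = 9 - (-13945)*(-1)/6330 = 9 - 1*2789/1266 = 9 - 2789/1266 = 8605/1266 ≈ 6.7970)
a = 524 (a = 113 - 1*(-411) = 113 + 411 = 524)
B = 6 (B = 2*3 = 6)
-47131 - (5054 + a)/(J + B) = -47131 - (5054 + 524)/(8605/1266 + 6) = -47131 - 5578/16201/1266 = -47131 - 5578*1266/16201 = -47131 - 1*7061748/16201 = -47131 - 7061748/16201 = -770631079/16201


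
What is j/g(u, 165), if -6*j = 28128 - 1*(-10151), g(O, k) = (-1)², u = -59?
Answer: -38279/6 ≈ -6379.8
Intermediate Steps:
g(O, k) = 1
j = -38279/6 (j = -(28128 - 1*(-10151))/6 = -(28128 + 10151)/6 = -⅙*38279 = -38279/6 ≈ -6379.8)
j/g(u, 165) = -38279/6/1 = -38279/6*1 = -38279/6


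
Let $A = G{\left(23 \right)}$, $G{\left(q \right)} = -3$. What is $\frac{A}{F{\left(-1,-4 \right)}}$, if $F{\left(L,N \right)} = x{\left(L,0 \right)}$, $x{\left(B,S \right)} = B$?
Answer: $3$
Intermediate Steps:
$F{\left(L,N \right)} = L$
$A = -3$
$\frac{A}{F{\left(-1,-4 \right)}} = - \frac{3}{-1} = \left(-3\right) \left(-1\right) = 3$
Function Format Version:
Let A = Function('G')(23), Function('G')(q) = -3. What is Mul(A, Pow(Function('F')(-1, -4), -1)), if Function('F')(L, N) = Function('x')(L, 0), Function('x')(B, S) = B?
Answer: 3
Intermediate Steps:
Function('F')(L, N) = L
A = -3
Mul(A, Pow(Function('F')(-1, -4), -1)) = Mul(-3, Pow(-1, -1)) = Mul(-3, -1) = 3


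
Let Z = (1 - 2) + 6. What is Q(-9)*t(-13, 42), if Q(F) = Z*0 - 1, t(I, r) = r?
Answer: -42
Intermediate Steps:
Z = 5 (Z = -1 + 6 = 5)
Q(F) = -1 (Q(F) = 5*0 - 1 = 0 - 1 = -1)
Q(-9)*t(-13, 42) = -1*42 = -42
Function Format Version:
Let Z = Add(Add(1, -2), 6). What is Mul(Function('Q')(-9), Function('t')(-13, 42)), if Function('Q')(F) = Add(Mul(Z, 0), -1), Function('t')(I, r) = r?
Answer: -42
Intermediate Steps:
Z = 5 (Z = Add(-1, 6) = 5)
Function('Q')(F) = -1 (Function('Q')(F) = Add(Mul(5, 0), -1) = Add(0, -1) = -1)
Mul(Function('Q')(-9), Function('t')(-13, 42)) = Mul(-1, 42) = -42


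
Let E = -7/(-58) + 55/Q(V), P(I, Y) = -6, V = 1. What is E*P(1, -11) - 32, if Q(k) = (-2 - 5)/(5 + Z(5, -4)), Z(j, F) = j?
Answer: 89057/203 ≈ 438.70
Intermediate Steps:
Q(k) = -7/10 (Q(k) = (-2 - 5)/(5 + 5) = -7/10)
E = -31851/406 (E = -7/(-58) + 55/(-7/10) = -7*(-1/58) + 55*(-10/7) = 7/58 - 550/7 = -31851/406 ≈ -78.451)
E*P(1, -11) - 32 = -31851/406*(-6) - 32 = 95553/203 - 32 = 89057/203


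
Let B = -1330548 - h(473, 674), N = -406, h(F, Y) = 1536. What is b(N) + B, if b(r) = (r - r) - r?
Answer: -1331678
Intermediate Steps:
B = -1332084 (B = -1330548 - 1*1536 = -1330548 - 1536 = -1332084)
b(r) = -r (b(r) = 0 - r = -r)
b(N) + B = -1*(-406) - 1332084 = 406 - 1332084 = -1331678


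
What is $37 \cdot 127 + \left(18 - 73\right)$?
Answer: $4644$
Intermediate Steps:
$37 \cdot 127 + \left(18 - 73\right) = 4699 - 55 = 4644$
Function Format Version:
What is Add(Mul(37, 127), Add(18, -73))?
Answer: 4644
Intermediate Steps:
Add(Mul(37, 127), Add(18, -73)) = Add(4699, -55) = 4644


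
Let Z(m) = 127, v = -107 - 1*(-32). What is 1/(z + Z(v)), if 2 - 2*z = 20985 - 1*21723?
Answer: 1/497 ≈ 0.0020121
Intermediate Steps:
v = -75 (v = -107 + 32 = -75)
z = 370 (z = 1 - (20985 - 1*21723)/2 = 1 - (20985 - 21723)/2 = 1 - ½*(-738) = 1 + 369 = 370)
1/(z + Z(v)) = 1/(370 + 127) = 1/497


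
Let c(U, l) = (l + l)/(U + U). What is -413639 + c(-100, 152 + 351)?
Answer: -41364403/100 ≈ -4.1364e+5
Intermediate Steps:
c(U, l) = l/U (c(U, l) = (2*l)/((2*U)) = (2*l)*(1/(2*U)) = l/U)
-413639 + c(-100, 152 + 351) = -413639 + (152 + 351)/(-100) = -413639 + 503*(-1/100) = -413639 - 503/100 = -41364403/100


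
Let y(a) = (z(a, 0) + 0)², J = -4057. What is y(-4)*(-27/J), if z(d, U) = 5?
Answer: 675/4057 ≈ 0.16638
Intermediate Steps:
y(a) = 25 (y(a) = (5 + 0)² = 5² = 25)
y(-4)*(-27/J) = 25*(-27/(-4057)) = 25*(-27*(-1/4057)) = 25*(27/4057) = 675/4057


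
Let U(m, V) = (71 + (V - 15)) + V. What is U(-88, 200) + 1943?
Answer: 2399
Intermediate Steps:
U(m, V) = 56 + 2*V (U(m, V) = (71 + (-15 + V)) + V = (56 + V) + V = 56 + 2*V)
U(-88, 200) + 1943 = (56 + 2*200) + 1943 = (56 + 400) + 1943 = 456 + 1943 = 2399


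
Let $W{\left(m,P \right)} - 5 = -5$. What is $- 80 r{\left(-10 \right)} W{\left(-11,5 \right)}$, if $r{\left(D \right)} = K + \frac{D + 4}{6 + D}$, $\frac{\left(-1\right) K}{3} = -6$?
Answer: $0$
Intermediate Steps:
$W{\left(m,P \right)} = 0$ ($W{\left(m,P \right)} = 5 - 5 = 0$)
$K = 18$ ($K = \left(-3\right) \left(-6\right) = 18$)
$r{\left(D \right)} = 18 + \frac{4 + D}{6 + D}$ ($r{\left(D \right)} = 18 + \frac{D + 4}{6 + D} = 18 + \frac{4 + D}{6 + D}$)
$- 80 r{\left(-10 \right)} W{\left(-11,5 \right)} = - 80 \frac{112 + 19 \left(-10\right)}{6 - 10} \cdot 0 = - 80 \frac{112 - 190}{-4} \cdot 0 = - 80 \left(\left(- \frac{1}{4}\right) \left(-78\right)\right) 0 = \left(-80\right) \frac{39}{2} \cdot 0 = \left(-1560\right) 0 = 0$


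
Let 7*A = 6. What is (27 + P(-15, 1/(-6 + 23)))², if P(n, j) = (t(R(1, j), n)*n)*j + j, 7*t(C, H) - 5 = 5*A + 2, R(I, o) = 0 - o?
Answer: 456036025/693889 ≈ 657.22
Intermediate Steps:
A = 6/7 (A = (⅐)*6 = 6/7 ≈ 0.85714)
R(I, o) = -o
t(C, H) = 79/49 (t(C, H) = 5/7 + (5*(6/7) + 2)/7 = 5/7 + (30/7 + 2)/7 = 5/7 + (⅐)*(44/7) = 5/7 + 44/49 = 79/49)
P(n, j) = j + 79*j*n/49 (P(n, j) = (79*n/49)*j + j = 79*j*n/49 + j = j + 79*j*n/49)
(27 + P(-15, 1/(-6 + 23)))² = (27 + (49 + 79*(-15))/(49*(-6 + 23)))² = (27 + (1/49)*(49 - 1185)/17)² = (27 + (1/49)*(1/17)*(-1136))² = (27 - 1136/833)² = (21355/833)² = 456036025/693889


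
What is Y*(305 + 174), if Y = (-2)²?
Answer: 1916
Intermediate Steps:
Y = 4
Y*(305 + 174) = 4*(305 + 174) = 4*479 = 1916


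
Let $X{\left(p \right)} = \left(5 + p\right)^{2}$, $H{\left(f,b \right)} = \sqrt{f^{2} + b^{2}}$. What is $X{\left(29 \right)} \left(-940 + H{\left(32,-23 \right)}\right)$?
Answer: $-1086640 + 1156 \sqrt{1553} \approx -1.0411 \cdot 10^{6}$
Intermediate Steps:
$H{\left(f,b \right)} = \sqrt{b^{2} + f^{2}}$
$X{\left(29 \right)} \left(-940 + H{\left(32,-23 \right)}\right) = \left(5 + 29\right)^{2} \left(-940 + \sqrt{\left(-23\right)^{2} + 32^{2}}\right) = 34^{2} \left(-940 + \sqrt{529 + 1024}\right) = 1156 \left(-940 + \sqrt{1553}\right) = -1086640 + 1156 \sqrt{1553}$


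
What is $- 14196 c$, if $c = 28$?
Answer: $-397488$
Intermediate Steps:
$- 14196 c = \left(-14196\right) 28 = -397488$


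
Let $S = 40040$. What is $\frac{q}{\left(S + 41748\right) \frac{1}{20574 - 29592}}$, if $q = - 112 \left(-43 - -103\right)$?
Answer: $\frac{2164320}{2921} \approx 740.95$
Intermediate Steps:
$q = -6720$ ($q = - 112 \left(-43 + 103\right) = \left(-112\right) 60 = -6720$)
$\frac{q}{\left(S + 41748\right) \frac{1}{20574 - 29592}} = - \frac{6720}{\left(40040 + 41748\right) \frac{1}{20574 - 29592}} = - \frac{6720}{81788 \frac{1}{-9018}} = - \frac{6720}{81788 \left(- \frac{1}{9018}\right)} = - \frac{6720}{- \frac{40894}{4509}} = \left(-6720\right) \left(- \frac{4509}{40894}\right) = \frac{2164320}{2921}$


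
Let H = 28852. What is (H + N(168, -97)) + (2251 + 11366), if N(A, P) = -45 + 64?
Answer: 42488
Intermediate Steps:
N(A, P) = 19
(H + N(168, -97)) + (2251 + 11366) = (28852 + 19) + (2251 + 11366) = 28871 + 13617 = 42488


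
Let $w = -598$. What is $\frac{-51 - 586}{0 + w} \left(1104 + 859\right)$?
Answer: $\frac{96187}{46} \approx 2091.0$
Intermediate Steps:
$\frac{-51 - 586}{0 + w} \left(1104 + 859\right) = \frac{-51 - 586}{0 - 598} \left(1104 + 859\right) = - \frac{637}{-598} \cdot 1963 = \left(-637\right) \left(- \frac{1}{598}\right) 1963 = \frac{49}{46} \cdot 1963 = \frac{96187}{46}$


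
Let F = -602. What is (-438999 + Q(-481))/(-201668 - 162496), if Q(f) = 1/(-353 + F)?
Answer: 209622023/173888310 ≈ 1.2055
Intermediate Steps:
Q(f) = -1/955 (Q(f) = 1/(-353 - 602) = 1/(-955) = -1/955)
(-438999 + Q(-481))/(-201668 - 162496) = (-438999 - 1/955)/(-201668 - 162496) = -419244046/955/(-364164) = -419244046/955*(-1/364164) = 209622023/173888310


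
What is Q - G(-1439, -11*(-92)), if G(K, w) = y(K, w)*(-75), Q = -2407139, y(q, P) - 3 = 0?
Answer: -2406914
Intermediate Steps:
y(q, P) = 3 (y(q, P) = 3 + 0 = 3)
G(K, w) = -225 (G(K, w) = 3*(-75) = -225)
Q - G(-1439, -11*(-92)) = -2407139 - 1*(-225) = -2407139 + 225 = -2406914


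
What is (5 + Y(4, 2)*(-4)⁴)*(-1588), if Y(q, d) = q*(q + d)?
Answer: -9764612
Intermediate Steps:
Y(q, d) = q*(d + q)
(5 + Y(4, 2)*(-4)⁴)*(-1588) = (5 + (4*(2 + 4))*(-4)⁴)*(-1588) = (5 + (4*6)*256)*(-1588) = (5 + 24*256)*(-1588) = (5 + 6144)*(-1588) = 6149*(-1588) = -9764612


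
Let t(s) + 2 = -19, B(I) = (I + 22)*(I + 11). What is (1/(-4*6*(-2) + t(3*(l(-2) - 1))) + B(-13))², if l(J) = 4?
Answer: 235225/729 ≈ 322.67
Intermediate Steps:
B(I) = (11 + I)*(22 + I) (B(I) = (22 + I)*(11 + I) = (11 + I)*(22 + I))
t(s) = -21 (t(s) = -2 - 19 = -21)
(1/(-4*6*(-2) + t(3*(l(-2) - 1))) + B(-13))² = (1/(-4*6*(-2) - 21) + (242 + (-13)² + 33*(-13)))² = (1/(-24*(-2) - 21) + (242 + 169 - 429))² = (1/(48 - 21) - 18)² = (1/27 - 18)² = (-485/27)² = 235225/729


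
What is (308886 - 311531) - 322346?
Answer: -324991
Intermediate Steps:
(308886 - 311531) - 322346 = -2645 - 322346 = -324991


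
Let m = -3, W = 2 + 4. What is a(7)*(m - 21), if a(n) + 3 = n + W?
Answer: -240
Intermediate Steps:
W = 6
a(n) = 3 + n (a(n) = -3 + (n + 6) = -3 + (6 + n) = 3 + n)
a(7)*(m - 21) = (3 + 7)*(-3 - 21) = 10*(-24) = -240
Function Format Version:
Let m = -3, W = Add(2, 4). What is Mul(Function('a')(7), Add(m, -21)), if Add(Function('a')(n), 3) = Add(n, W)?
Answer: -240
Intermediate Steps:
W = 6
Function('a')(n) = Add(3, n) (Function('a')(n) = Add(-3, Add(n, 6)) = Add(-3, Add(6, n)) = Add(3, n))
Mul(Function('a')(7), Add(m, -21)) = Mul(Add(3, 7), Add(-3, -21)) = Mul(10, -24) = -240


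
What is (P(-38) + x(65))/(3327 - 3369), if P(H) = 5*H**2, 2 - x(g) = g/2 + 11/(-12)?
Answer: -86285/504 ≈ -171.20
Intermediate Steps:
x(g) = 35/12 - g/2 (x(g) = 2 - (g/2 + 11/(-12)) = 2 - (g*(1/2) + 11*(-1/12)) = 2 - (g/2 - 11/12) = 2 - (-11/12 + g/2) = 2 + (11/12 - g/2) = 35/12 - g/2)
(P(-38) + x(65))/(3327 - 3369) = (5*(-38)**2 + (35/12 - 1/2*65))/(3327 - 3369) = (5*1444 + (35/12 - 65/2))/(-42) = (7220 - 355/12)*(-1/42) = (86285/12)*(-1/42) = -86285/504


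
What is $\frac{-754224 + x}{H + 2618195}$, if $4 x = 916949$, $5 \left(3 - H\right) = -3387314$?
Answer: $- \frac{10499735}{65913216} \approx -0.1593$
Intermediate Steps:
$H = \frac{3387329}{5}$ ($H = 3 - - \frac{3387314}{5} = 3 + \frac{3387314}{5} = \frac{3387329}{5} \approx 6.7747 \cdot 10^{5}$)
$x = \frac{916949}{4}$ ($x = \frac{1}{4} \cdot 916949 = \frac{916949}{4} \approx 2.2924 \cdot 10^{5}$)
$\frac{-754224 + x}{H + 2618195} = \frac{-754224 + \frac{916949}{4}}{\frac{3387329}{5} + 2618195} = - \frac{2099947}{4 \cdot \frac{16478304}{5}} = \left(- \frac{2099947}{4}\right) \frac{5}{16478304} = - \frac{10499735}{65913216}$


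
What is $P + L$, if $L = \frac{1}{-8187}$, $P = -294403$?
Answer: $- \frac{2410277362}{8187} \approx -2.944 \cdot 10^{5}$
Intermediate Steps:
$L = - \frac{1}{8187} \approx -0.00012214$
$P + L = -294403 - \frac{1}{8187} = - \frac{2410277362}{8187}$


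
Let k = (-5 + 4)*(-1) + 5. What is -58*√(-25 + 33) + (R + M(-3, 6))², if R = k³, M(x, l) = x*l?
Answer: 39204 - 116*√2 ≈ 39040.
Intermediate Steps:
M(x, l) = l*x
k = 6 (k = -1*(-1) + 5 = 1 + 5 = 6)
R = 216 (R = 6³ = 216)
-58*√(-25 + 33) + (R + M(-3, 6))² = -58*√(-25 + 33) + (216 + 6*(-3))² = -116*√2 + (216 - 18)² = -116*√2 + 198² = -116*√2 + 39204 = 39204 - 116*√2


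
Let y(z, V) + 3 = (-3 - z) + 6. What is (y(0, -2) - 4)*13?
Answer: -52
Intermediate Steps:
y(z, V) = -z (y(z, V) = -3 + ((-3 - z) + 6) = -3 + (3 - z) = -z)
(y(0, -2) - 4)*13 = (-1*0 - 4)*13 = (0 - 4)*13 = -4*13 = -52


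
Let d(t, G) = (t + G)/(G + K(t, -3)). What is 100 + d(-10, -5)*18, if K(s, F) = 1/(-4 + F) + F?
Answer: 2530/19 ≈ 133.16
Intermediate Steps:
K(s, F) = F + 1/(-4 + F)
d(t, G) = (G + t)/(-22/7 + G) (d(t, G) = (t + G)/(G + (1 + (-3)**2 - 4*(-3))/(-4 - 3)) = (G + t)/(G + (1 + 9 + 12)/(-7)) = (G + t)/(G - 1/7*22) = (G + t)/(G - 22/7) = (G + t)/(-22/7 + G))
100 + d(-10, -5)*18 = 100 + (7*(-5 - 10)/(-22 + 7*(-5)))*18 = 100 + (7*(-15)/(-22 - 35))*18 = 100 + (7*(-15)/(-57))*18 = 100 + (7*(-1/57)*(-15))*18 = 100 + (35/19)*18 = 100 + 630/19 = 2530/19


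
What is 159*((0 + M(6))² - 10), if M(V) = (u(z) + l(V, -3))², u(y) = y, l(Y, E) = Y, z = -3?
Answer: 11289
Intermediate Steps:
M(V) = (-3 + V)²
159*((0 + M(6))² - 10) = 159*((0 + (-3 + 6)²)² - 10) = 159*((0 + 3²)² - 10) = 159*((0 + 9)² - 10) = 159*(9² - 10) = 159*(81 - 10) = 159*71 = 11289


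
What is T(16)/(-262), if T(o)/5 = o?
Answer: -40/131 ≈ -0.30534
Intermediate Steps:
T(o) = 5*o
T(16)/(-262) = (5*16)/(-262) = -1/262*80 = -40/131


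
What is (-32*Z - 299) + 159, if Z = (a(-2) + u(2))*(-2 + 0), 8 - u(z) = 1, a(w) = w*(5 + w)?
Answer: -76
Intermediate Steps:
u(z) = 7 (u(z) = 8 - 1*1 = 8 - 1 = 7)
Z = -2 (Z = (-2*(5 - 2) + 7)*(-2 + 0) = (-2*3 + 7)*(-2) = (-6 + 7)*(-2) = 1*(-2) = -2)
(-32*Z - 299) + 159 = (-32*(-2) - 299) + 159 = (64 - 299) + 159 = -235 + 159 = -76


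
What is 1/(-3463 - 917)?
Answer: -1/4380 ≈ -0.00022831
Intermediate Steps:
1/(-3463 - 917) = 1/(-4380) = -1/4380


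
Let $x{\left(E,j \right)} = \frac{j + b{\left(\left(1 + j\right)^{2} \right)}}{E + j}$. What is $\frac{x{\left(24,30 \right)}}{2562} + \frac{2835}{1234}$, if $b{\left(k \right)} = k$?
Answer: $\frac{196719737}{85360716} \approx 2.3046$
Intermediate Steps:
$x{\left(E,j \right)} = \frac{j + \left(1 + j\right)^{2}}{E + j}$
$\frac{x{\left(24,30 \right)}}{2562} + \frac{2835}{1234} = \frac{\frac{1}{24 + 30} \left(30 + \left(1 + 30\right)^{2}\right)}{2562} + \frac{2835}{1234} = \frac{30 + 31^{2}}{54} \cdot \frac{1}{2562} + 2835 \cdot \frac{1}{1234} = \frac{30 + 961}{54} \cdot \frac{1}{2562} + \frac{2835}{1234} = \frac{1}{54} \cdot 991 \cdot \frac{1}{2562} + \frac{2835}{1234} = \frac{991}{54} \cdot \frac{1}{2562} + \frac{2835}{1234} = \frac{991}{138348} + \frac{2835}{1234} = \frac{196719737}{85360716}$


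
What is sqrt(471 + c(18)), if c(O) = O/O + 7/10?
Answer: sqrt(47270)/10 ≈ 21.742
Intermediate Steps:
c(O) = 17/10 (c(O) = 1 + 7*(1/10) = 1 + 7/10 = 17/10)
sqrt(471 + c(18)) = sqrt(471 + 17/10) = sqrt(4727/10) = sqrt(47270)/10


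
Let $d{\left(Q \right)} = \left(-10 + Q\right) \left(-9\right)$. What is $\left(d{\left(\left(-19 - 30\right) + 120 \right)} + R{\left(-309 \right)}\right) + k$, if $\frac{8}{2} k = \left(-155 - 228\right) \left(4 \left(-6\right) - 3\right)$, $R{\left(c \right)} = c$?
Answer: $\frac{6909}{4} \approx 1727.3$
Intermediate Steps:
$d{\left(Q \right)} = 90 - 9 Q$
$k = \frac{10341}{4}$ ($k = \frac{\left(-155 - 228\right) \left(4 \left(-6\right) - 3\right)}{4} = \frac{\left(-383\right) \left(-24 - 3\right)}{4} = \frac{\left(-383\right) \left(-27\right)}{4} = \frac{1}{4} \cdot 10341 = \frac{10341}{4} \approx 2585.3$)
$\left(d{\left(\left(-19 - 30\right) + 120 \right)} + R{\left(-309 \right)}\right) + k = \left(\left(90 - 9 \left(\left(-19 - 30\right) + 120\right)\right) - 309\right) + \frac{10341}{4} = \left(\left(90 - 9 \left(-49 + 120\right)\right) - 309\right) + \frac{10341}{4} = \left(\left(90 - 639\right) - 309\right) + \frac{10341}{4} = \left(-549 - 309\right) + \frac{10341}{4} = -858 + \frac{10341}{4} = \frac{6909}{4}$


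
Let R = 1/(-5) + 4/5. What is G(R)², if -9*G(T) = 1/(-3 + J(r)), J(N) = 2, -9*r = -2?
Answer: 1/81 ≈ 0.012346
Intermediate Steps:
r = 2/9 (r = -⅑*(-2) = 2/9 ≈ 0.22222)
R = ⅗ (R = 1*(-⅕) + 4*(⅕) = -⅕ + ⅘ = ⅗ ≈ 0.60000)
G(T) = ⅑ (G(T) = -1/(9*(-3 + 2)) = -⅑/(-1) = -⅑*(-1) = ⅑)
G(R)² = (⅑)² = 1/81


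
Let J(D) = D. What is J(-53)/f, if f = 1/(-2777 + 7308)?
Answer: -240143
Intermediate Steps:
f = 1/4531 ≈ 0.00022070
J(-53)/f = -53/1/4531 = -53*4531 = -240143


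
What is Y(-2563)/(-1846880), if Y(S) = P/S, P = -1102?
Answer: -551/2366776720 ≈ -2.3281e-7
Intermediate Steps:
Y(S) = -1102/S
Y(-2563)/(-1846880) = -1102/(-2563)/(-1846880) = -1102*(-1/2563)*(-1/1846880) = (1102/2563)*(-1/1846880) = -551/2366776720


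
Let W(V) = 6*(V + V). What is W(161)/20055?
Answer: 92/955 ≈ 0.096335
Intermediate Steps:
W(V) = 12*V (W(V) = 6*(2*V) = 12*V)
W(161)/20055 = (12*161)/20055 = 1932*(1/20055) = 92/955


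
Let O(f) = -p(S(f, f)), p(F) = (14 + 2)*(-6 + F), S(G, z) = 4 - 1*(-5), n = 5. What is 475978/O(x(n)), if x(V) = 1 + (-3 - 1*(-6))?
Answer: -237989/24 ≈ -9916.2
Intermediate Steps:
S(G, z) = 9 (S(G, z) = 4 + 5 = 9)
x(V) = 4 (x(V) = 1 + (-3 + 6) = 1 + 3 = 4)
p(F) = -96 + 16*F (p(F) = 16*(-6 + F) = -96 + 16*F)
O(f) = -48 (O(f) = -(-96 + 16*9) = -(-96 + 144) = -1*48 = -48)
475978/O(x(n)) = 475978/(-48) = 475978*(-1/48) = -237989/24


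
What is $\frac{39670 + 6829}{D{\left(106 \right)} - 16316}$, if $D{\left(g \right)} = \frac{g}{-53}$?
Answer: $- \frac{46499}{16318} \approx -2.8496$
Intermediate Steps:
$D{\left(g \right)} = - \frac{g}{53}$ ($D{\left(g \right)} = g \left(- \frac{1}{53}\right) = - \frac{g}{53}$)
$\frac{39670 + 6829}{D{\left(106 \right)} - 16316} = \frac{39670 + 6829}{\left(- \frac{1}{53}\right) 106 - 16316} = \frac{46499}{-2 - 16316} = \frac{46499}{-16318} = 46499 \left(- \frac{1}{16318}\right) = - \frac{46499}{16318}$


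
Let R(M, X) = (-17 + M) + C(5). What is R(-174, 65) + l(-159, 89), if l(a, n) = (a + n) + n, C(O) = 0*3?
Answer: -172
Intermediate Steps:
C(O) = 0
R(M, X) = -17 + M (R(M, X) = (-17 + M) + 0 = -17 + M)
l(a, n) = a + 2*n
R(-174, 65) + l(-159, 89) = (-17 - 174) + (-159 + 2*89) = -191 + (-159 + 178) = -191 + 19 = -172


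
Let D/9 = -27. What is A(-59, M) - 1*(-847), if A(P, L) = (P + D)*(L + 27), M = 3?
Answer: -8213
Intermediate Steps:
D = -243 (D = 9*(-27) = -243)
A(P, L) = (-243 + P)*(27 + L) (A(P, L) = (P - 243)*(L + 27) = (-243 + P)*(27 + L))
A(-59, M) - 1*(-847) = (-6561 - 243*3 + 27*(-59) + 3*(-59)) - 1*(-847) = (-6561 - 729 - 1593 - 177) + 847 = -9060 + 847 = -8213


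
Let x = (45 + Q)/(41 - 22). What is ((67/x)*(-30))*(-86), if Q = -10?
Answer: 656868/7 ≈ 93838.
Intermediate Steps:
x = 35/19 (x = (45 - 10)/(41 - 22) = 35/19 ≈ 1.8421)
((67/x)*(-30))*(-86) = ((67/(35/19))*(-30))*(-86) = ((67*(19/35))*(-30))*(-86) = ((1273/35)*(-30))*(-86) = -7638/7*(-86) = 656868/7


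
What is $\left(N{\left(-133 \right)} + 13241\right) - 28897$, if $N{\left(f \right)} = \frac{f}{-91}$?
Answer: $- \frac{203509}{13} \approx -15655.0$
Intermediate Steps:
$N{\left(f \right)} = - \frac{f}{91}$ ($N{\left(f \right)} = f \left(- \frac{1}{91}\right) = - \frac{f}{91}$)
$\left(N{\left(-133 \right)} + 13241\right) - 28897 = \left(\left(- \frac{1}{91}\right) \left(-133\right) + 13241\right) - 28897 = \left(\frac{19}{13} + 13241\right) - 28897 = \frac{172152}{13} - 28897 = - \frac{203509}{13}$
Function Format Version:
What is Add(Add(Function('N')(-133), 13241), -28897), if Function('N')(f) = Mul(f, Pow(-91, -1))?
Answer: Rational(-203509, 13) ≈ -15655.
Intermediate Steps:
Function('N')(f) = Mul(Rational(-1, 91), f) (Function('N')(f) = Mul(f, Rational(-1, 91)) = Mul(Rational(-1, 91), f))
Add(Add(Function('N')(-133), 13241), -28897) = Add(Add(Mul(Rational(-1, 91), -133), 13241), -28897) = Add(Add(Rational(19, 13), 13241), -28897) = Add(Rational(172152, 13), -28897) = Rational(-203509, 13)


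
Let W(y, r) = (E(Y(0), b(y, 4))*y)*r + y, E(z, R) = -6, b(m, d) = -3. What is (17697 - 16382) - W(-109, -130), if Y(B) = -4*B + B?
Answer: 86444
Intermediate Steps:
Y(B) = -3*B
W(y, r) = y - 6*r*y (W(y, r) = (-6*y)*r + y = -6*r*y + y = y - 6*r*y)
(17697 - 16382) - W(-109, -130) = (17697 - 16382) - (-109)*(1 - 6*(-130)) = 1315 - (-109)*(1 + 780) = 1315 - (-109)*781 = 1315 - 1*(-85129) = 1315 + 85129 = 86444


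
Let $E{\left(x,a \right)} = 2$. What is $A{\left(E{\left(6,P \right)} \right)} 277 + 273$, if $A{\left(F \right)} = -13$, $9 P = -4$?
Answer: $-3328$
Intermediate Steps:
$P = - \frac{4}{9}$ ($P = \frac{1}{9} \left(-4\right) = - \frac{4}{9} \approx -0.44444$)
$A{\left(E{\left(6,P \right)} \right)} 277 + 273 = \left(-13\right) 277 + 273 = -3601 + 273 = -3328$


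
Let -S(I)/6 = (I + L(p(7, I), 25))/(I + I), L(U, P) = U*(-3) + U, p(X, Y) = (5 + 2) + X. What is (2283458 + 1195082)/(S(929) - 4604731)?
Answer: -1615781830/2138898901 ≈ -0.75543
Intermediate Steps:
p(X, Y) = 7 + X
L(U, P) = -2*U (L(U, P) = -3*U + U = -2*U)
S(I) = -3*(-28 + I)/I (S(I) = -6*(I - 2*(7 + 7))/(I + I) = -6*(I - 2*14)/(2*I) = -6*(I - 28)*1/(2*I) = -6*(-28 + I)*1/(2*I) = -3*(-28 + I)/I)
(2283458 + 1195082)/(S(929) - 4604731) = (2283458 + 1195082)/((-3 + 84/929) - 4604731) = 3478540/((-3 + 84*(1/929)) - 4604731) = 3478540/((-3 + 84/929) - 4604731) = 3478540/(-2703/929 - 4604731) = 3478540/(-4277797802/929) = 3478540*(-929/4277797802) = -1615781830/2138898901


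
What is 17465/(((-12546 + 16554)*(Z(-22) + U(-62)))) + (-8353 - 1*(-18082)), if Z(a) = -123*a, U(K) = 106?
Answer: 109650673049/11270496 ≈ 9729.0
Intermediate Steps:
17465/(((-12546 + 16554)*(Z(-22) + U(-62)))) + (-8353 - 1*(-18082)) = 17465/(((-12546 + 16554)*(-123*(-22) + 106))) + (-8353 - 1*(-18082)) = 17465/((4008*(2706 + 106))) + (-8353 + 18082) = 17465/((4008*2812)) + 9729 = 17465/11270496 + 9729 = 109650673049/11270496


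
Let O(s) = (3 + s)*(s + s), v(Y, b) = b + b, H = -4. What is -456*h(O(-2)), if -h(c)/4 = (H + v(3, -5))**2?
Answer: 357504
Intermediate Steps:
v(Y, b) = 2*b
O(s) = 2*s*(3 + s) (O(s) = (3 + s)*(2*s) = 2*s*(3 + s))
h(c) = -784 (h(c) = -4*(-4 + 2*(-5))**2 = -4*(-4 - 10)**2 = -4*(-14)**2 = -4*196 = -784)
-456*h(O(-2)) = -456*(-784) = 357504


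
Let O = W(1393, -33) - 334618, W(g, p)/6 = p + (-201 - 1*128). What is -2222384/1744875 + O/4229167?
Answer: -9986489525378/7379367769125 ≈ -1.3533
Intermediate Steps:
W(g, p) = -1974 + 6*p (W(g, p) = 6*(p + (-201 - 1*128)) = 6*(p + (-201 - 128)) = 6*(p - 329) = 6*(-329 + p) = -1974 + 6*p)
O = -336790 (O = (-1974 + 6*(-33)) - 334618 = (-1974 - 198) - 334618 = -2172 - 334618 = -336790)
-2222384/1744875 + O/4229167 = -2222384/1744875 - 336790/4229167 = -9986489525378/7379367769125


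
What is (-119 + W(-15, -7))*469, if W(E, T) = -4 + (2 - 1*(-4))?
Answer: -54873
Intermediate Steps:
W(E, T) = 2 (W(E, T) = -4 + (2 + 4) = -4 + 6 = 2)
(-119 + W(-15, -7))*469 = (-119 + 2)*469 = -117*469 = -54873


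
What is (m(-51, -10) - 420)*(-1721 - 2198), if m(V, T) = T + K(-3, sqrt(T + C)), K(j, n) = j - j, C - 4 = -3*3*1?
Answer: 1685170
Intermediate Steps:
C = -5 (C = 4 - 3*3*1 = 4 - 9*1 = 4 - 9 = -5)
K(j, n) = 0
m(V, T) = T (m(V, T) = T + 0 = T)
(m(-51, -10) - 420)*(-1721 - 2198) = (-10 - 420)*(-1721 - 2198) = -430*(-3919) = 1685170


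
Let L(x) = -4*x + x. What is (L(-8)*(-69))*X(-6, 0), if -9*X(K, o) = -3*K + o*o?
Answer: 3312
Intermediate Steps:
L(x) = -3*x
X(K, o) = -o**2/9 + K/3 (X(K, o) = -(-3*K + o*o)/9 = -(-3*K + o**2)/9 = -(o**2 - 3*K)/9 = -o**2/9 + K/3)
(L(-8)*(-69))*X(-6, 0) = (-3*(-8)*(-69))*(-1/9*0**2 + (1/3)*(-6)) = (24*(-69))*(-1/9*0 - 2) = -1656*(0 - 2) = -1656*(-2) = 3312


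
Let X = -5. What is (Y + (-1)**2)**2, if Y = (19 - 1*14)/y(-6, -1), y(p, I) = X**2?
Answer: 36/25 ≈ 1.4400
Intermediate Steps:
y(p, I) = 25 (y(p, I) = (-5)**2 = 25)
Y = 1/5 (Y = (19 - 1*14)/25 = (19 - 14)*(1/25) = 5*(1/25) = 1/5 ≈ 0.20000)
(Y + (-1)**2)**2 = (1/5 + (-1)**2)**2 = (1/5 + 1)**2 = (6/5)**2 = 36/25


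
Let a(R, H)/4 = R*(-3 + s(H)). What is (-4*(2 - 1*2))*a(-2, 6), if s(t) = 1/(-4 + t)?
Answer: 0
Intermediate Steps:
a(R, H) = 4*R*(-3 + 1/(-4 + H)) (a(R, H) = 4*(R*(-3 + 1/(-4 + H))) = 4*R*(-3 + 1/(-4 + H)))
(-4*(2 - 1*2))*a(-2, 6) = (-4*(2 - 1*2))*(4*(-2)*(13 - 3*6)/(-4 + 6)) = (-4*(2 - 2))*(4*(-2)*(13 - 18)/2) = (-4*0)*(4*(-2)*(½)*(-5)) = 0*20 = 0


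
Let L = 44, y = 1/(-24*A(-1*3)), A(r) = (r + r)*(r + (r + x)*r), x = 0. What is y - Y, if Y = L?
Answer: -38015/864 ≈ -43.999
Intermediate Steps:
A(r) = 2*r*(r + r²) (A(r) = (r + r)*(r + (r + 0)*r) = (2*r)*(r + r*r) = (2*r)*(r + r²) = 2*r*(r + r²))
y = 1/864 (y = 1/(-48*(-1*3)²*(1 - 1*3)) = 1/(-48*(-3)²*(1 - 3)) = 1/(-48*9*(-2)) = 1/(-24*(-36)) = 1/864 ≈ 0.0011574)
Y = 44
y - Y = 1/864 - 1*44 = 1/864 - 44 = -38015/864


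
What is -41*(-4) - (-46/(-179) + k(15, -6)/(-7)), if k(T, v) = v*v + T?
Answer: 214299/1253 ≈ 171.03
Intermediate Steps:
k(T, v) = T + v**2 (k(T, v) = v**2 + T = T + v**2)
-41*(-4) - (-46/(-179) + k(15, -6)/(-7)) = -41*(-4) - (-46/(-179) + (15 + (-6)**2)/(-7)) = 164 - (-46*(-1/179) + (15 + 36)*(-1/7)) = 164 - (46/179 + 51*(-1/7)) = 164 - (46/179 - 51/7) = 164 - 1*(-8807/1253) = 164 + 8807/1253 = 214299/1253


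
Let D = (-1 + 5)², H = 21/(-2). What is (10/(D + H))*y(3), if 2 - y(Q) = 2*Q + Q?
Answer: -140/11 ≈ -12.727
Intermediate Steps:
y(Q) = 2 - 3*Q (y(Q) = 2 - (2*Q + Q) = 2 - 3*Q)
H = -21/2 (H = 21*(-½) = -21/2 ≈ -10.500)
D = 16 (D = 4² = 16)
(10/(D + H))*y(3) = (10/(16 - 21/2))*(2 - 3*3) = (10/(11/2))*(2 - 9) = ((2/11)*10)*(-7) = (20/11)*(-7) = -140/11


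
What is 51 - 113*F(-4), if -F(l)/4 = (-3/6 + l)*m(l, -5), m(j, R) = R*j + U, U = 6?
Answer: -52833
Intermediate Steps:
m(j, R) = 6 + R*j (m(j, R) = R*j + 6 = 6 + R*j)
F(l) = -4*(6 - 5*l)*(-½ + l) (F(l) = -4*(-3/6 + l)*(6 - 5*l) = -4*(-3*⅙ + l)*(6 - 5*l) = -4*(-½ + l)*(6 - 5*l) = -4*(6 - 5*l)*(-½ + l))
51 - 113*F(-4) = 51 - 113*(12 - 34*(-4) + 20*(-4)²) = 51 - 113*(12 + 136 + 20*16) = 51 - 113*(12 + 136 + 320) = 51 - 113*468 = 51 - 52884 = -52833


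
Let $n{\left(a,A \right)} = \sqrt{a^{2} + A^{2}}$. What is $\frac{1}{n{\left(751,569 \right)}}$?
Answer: $\frac{\sqrt{887762}}{887762} \approx 0.0010613$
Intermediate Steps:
$n{\left(a,A \right)} = \sqrt{A^{2} + a^{2}}$
$\frac{1}{n{\left(751,569 \right)}} = \frac{1}{\sqrt{569^{2} + 751^{2}}} = \frac{1}{\sqrt{323761 + 564001}} = \frac{1}{\sqrt{887762}} = \frac{\sqrt{887762}}{887762}$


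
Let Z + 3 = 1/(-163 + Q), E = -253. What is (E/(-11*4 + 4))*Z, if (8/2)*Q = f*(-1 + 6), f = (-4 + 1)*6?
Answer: -56419/2968 ≈ -19.009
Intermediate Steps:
f = -18 (f = -3*6 = -18)
Q = -45/2 (Q = (-18*(-1 + 6))/4 = (-18*5)/4 = (¼)*(-90) = -45/2 ≈ -22.500)
Z = -1115/371 (Z = -3 + 1/(-163 - 45/2) = -3 + 1/(-371/2) = -3 - 2/371 = -1115/371 ≈ -3.0054)
(E/(-11*4 + 4))*Z = -253/(-11*4 + 4)*(-1115/371) = -253/(-44 + 4)*(-1115/371) = -253/(-40)*(-1115/371) = -253*(-1/40)*(-1115/371) = (253/40)*(-1115/371) = -56419/2968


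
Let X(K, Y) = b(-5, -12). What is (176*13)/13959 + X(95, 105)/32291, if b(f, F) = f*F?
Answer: 6792668/40977279 ≈ 0.16577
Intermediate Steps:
b(f, F) = F*f
X(K, Y) = 60 (X(K, Y) = -12*(-5) = 60)
(176*13)/13959 + X(95, 105)/32291 = (176*13)/13959 + 60/32291 = 2288*(1/13959) + 60*(1/32291) = 208/1269 + 60/32291 = 6792668/40977279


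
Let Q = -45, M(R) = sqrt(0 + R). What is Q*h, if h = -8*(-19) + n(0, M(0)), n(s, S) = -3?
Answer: -6705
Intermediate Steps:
M(R) = sqrt(R)
h = 149 (h = -8*(-19) - 3 = 152 - 3 = 149)
Q*h = -45*149 = -6705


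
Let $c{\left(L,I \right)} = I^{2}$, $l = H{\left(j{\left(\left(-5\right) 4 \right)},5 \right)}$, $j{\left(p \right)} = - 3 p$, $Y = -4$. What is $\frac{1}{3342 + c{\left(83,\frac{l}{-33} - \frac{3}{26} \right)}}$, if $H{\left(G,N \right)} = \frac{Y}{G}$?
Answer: $\frac{165636900}{553560648481} \approx 0.00029922$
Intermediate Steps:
$H{\left(G,N \right)} = - \frac{4}{G}$
$l = - \frac{1}{15}$ ($l = - \frac{4}{\left(-3\right) \left(\left(-5\right) 4\right)} = - \frac{4}{\left(-3\right) \left(-20\right)} = - \frac{4}{60} = \left(-4\right) \frac{1}{60} = - \frac{1}{15} \approx -0.066667$)
$\frac{1}{3342 + c{\left(83,\frac{l}{-33} - \frac{3}{26} \right)}} = \frac{1}{3342 + \left(- \frac{1}{15 \left(-33\right)} - \frac{3}{26}\right)^{2}} = \frac{1}{3342 + \left(\left(- \frac{1}{15}\right) \left(- \frac{1}{33}\right) - \frac{3}{26}\right)^{2}} = \frac{1}{3342 + \left(\frac{1}{495} - \frac{3}{26}\right)^{2}} = \frac{1}{3342 + \left(- \frac{1459}{12870}\right)^{2}} = \frac{1}{3342 + \frac{2128681}{165636900}} = \frac{1}{\frac{553560648481}{165636900}} = \frac{165636900}{553560648481}$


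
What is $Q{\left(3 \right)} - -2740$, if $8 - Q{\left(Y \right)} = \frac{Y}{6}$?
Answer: $\frac{5495}{2} \approx 2747.5$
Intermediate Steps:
$Q{\left(Y \right)} = 8 - \frac{Y}{6}$
$Q{\left(3 \right)} - -2740 = \left(8 - \frac{1}{2}\right) - -2740 = \left(8 - \frac{1}{2}\right) + 2740 = \frac{15}{2} + 2740 = \frac{5495}{2}$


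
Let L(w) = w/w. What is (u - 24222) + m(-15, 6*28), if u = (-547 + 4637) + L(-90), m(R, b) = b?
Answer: -19963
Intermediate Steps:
L(w) = 1
u = 4091 (u = (-547 + 4637) + 1 = 4090 + 1 = 4091)
(u - 24222) + m(-15, 6*28) = (4091 - 24222) + 6*28 = -20131 + 168 = -19963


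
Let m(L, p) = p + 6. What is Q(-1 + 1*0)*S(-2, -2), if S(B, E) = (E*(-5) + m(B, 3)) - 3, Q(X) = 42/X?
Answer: -672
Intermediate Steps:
m(L, p) = 6 + p
S(B, E) = 6 - 5*E (S(B, E) = (E*(-5) + (6 + 3)) - 3 = (-5*E + 9) - 3 = (9 - 5*E) - 3 = 6 - 5*E)
Q(-1 + 1*0)*S(-2, -2) = (42/(-1 + 1*0))*(6 - 5*(-2)) = (42/(-1 + 0))*(6 + 10) = (42/(-1))*16 = (42*(-1))*16 = -42*16 = -672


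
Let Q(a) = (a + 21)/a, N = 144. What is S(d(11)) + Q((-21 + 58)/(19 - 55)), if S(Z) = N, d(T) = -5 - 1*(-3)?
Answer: 4609/37 ≈ 124.57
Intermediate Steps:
d(T) = -2 (d(T) = -5 + 3 = -2)
S(Z) = 144
Q(a) = (21 + a)/a
S(d(11)) + Q((-21 + 58)/(19 - 55)) = 144 + (21 + (-21 + 58)/(19 - 55))/(((-21 + 58)/(19 - 55))) = 144 + (21 + 37/(-36))/((37/(-36))) = 144 + (21 + 37*(-1/36))/((37*(-1/36))) = 144 + (21 - 37/36)/(-37/36) = 144 - 36/37*719/36 = 144 - 719/37 = 4609/37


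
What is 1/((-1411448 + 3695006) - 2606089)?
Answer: -1/322531 ≈ -3.1005e-6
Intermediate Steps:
1/((-1411448 + 3695006) - 2606089) = 1/(2283558 - 2606089) = 1/(-322531) = -1/322531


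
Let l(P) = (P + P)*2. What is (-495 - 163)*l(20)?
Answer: -52640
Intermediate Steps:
l(P) = 4*P (l(P) = (2*P)*2 = 4*P)
(-495 - 163)*l(20) = (-495 - 163)*(4*20) = -658*80 = -52640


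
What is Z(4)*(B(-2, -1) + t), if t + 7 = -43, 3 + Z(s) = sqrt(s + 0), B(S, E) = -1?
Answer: 51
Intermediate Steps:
Z(s) = -3 + sqrt(s) (Z(s) = -3 + sqrt(s + 0) = -3 + sqrt(s))
t = -50 (t = -7 - 43 = -50)
Z(4)*(B(-2, -1) + t) = (-3 + sqrt(4))*(-1 - 50) = (-3 + 2)*(-51) = -1*(-51) = 51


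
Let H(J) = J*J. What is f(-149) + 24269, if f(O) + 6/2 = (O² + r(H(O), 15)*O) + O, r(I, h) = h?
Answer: 44083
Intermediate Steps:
H(J) = J²
f(O) = -3 + O² + 16*O (f(O) = -3 + ((O² + 15*O) + O) = -3 + (O² + 16*O) = -3 + O² + 16*O)
f(-149) + 24269 = (-3 + (-149)² + 16*(-149)) + 24269 = (-3 + 22201 - 2384) + 24269 = 19814 + 24269 = 44083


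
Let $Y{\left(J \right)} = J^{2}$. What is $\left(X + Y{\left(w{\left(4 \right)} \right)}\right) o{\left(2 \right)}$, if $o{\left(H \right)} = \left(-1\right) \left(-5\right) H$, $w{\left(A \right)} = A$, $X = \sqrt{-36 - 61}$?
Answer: $160 + 10 i \sqrt{97} \approx 160.0 + 98.489 i$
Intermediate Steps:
$X = i \sqrt{97}$ ($X = \sqrt{-97} = i \sqrt{97} \approx 9.8489 i$)
$o{\left(H \right)} = 5 H$
$\left(X + Y{\left(w{\left(4 \right)} \right)}\right) o{\left(2 \right)} = \left(i \sqrt{97} + 4^{2}\right) 5 \cdot 2 = \left(i \sqrt{97} + 16\right) 10 = \left(16 + i \sqrt{97}\right) 10 = 160 + 10 i \sqrt{97}$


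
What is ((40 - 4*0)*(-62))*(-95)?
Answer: 235600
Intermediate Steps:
((40 - 4*0)*(-62))*(-95) = ((40 + 0)*(-62))*(-95) = (40*(-62))*(-95) = -2480*(-95) = 235600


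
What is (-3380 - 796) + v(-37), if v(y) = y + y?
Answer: -4250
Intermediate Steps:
v(y) = 2*y
(-3380 - 796) + v(-37) = (-3380 - 796) + 2*(-37) = -4176 - 74 = -4250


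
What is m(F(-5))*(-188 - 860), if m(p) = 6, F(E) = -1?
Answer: -6288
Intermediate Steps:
m(F(-5))*(-188 - 860) = 6*(-188 - 860) = 6*(-1048) = -6288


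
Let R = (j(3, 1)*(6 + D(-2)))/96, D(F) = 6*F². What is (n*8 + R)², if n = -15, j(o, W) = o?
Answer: 3629025/256 ≈ 14176.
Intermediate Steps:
R = 15/16 (R = (3*(6 + 6*(-2)²))/96 = (3*(6 + 6*4))*(1/96) = (3*(6 + 24))*(1/96) = (3*30)*(1/96) = 90*(1/96) = 15/16 ≈ 0.93750)
(n*8 + R)² = (-15*8 + 15/16)² = (-120 + 15/16)² = (-1905/16)² = 3629025/256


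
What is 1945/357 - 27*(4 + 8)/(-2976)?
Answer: 491999/88536 ≈ 5.5571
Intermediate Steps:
1945/357 - 27*(4 + 8)/(-2976) = 1945*(1/357) - 27*12*(-1/2976) = 1945/357 - 324*(-1/2976) = 1945/357 + 27/248 = 491999/88536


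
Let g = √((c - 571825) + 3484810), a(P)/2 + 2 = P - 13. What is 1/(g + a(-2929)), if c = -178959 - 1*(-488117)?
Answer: -5888/31446401 - √3222143/31446401 ≈ -0.00024432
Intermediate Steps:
c = 309158 (c = -178959 + 488117 = 309158)
a(P) = -30 + 2*P (a(P) = -4 + 2*(P - 13) = -4 + 2*(-13 + P) = -4 + (-26 + 2*P) = -30 + 2*P)
g = √3222143 (g = √((309158 - 571825) + 3484810) = √(-262667 + 3484810) = √3222143 ≈ 1795.0)
1/(g + a(-2929)) = 1/(√3222143 + (-30 + 2*(-2929))) = 1/(√3222143 + (-30 - 5858)) = 1/(√3222143 - 5888) = 1/(-5888 + √3222143)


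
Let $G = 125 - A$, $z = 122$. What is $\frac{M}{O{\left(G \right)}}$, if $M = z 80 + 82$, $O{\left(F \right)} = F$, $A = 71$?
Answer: $\frac{4921}{27} \approx 182.26$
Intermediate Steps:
$G = 54$ ($G = 125 - 71 = 54$)
$M = 9842$ ($M = 122 \cdot 80 + 82 = 9760 + 82 = 9842$)
$\frac{M}{O{\left(G \right)}} = \frac{9842}{54} = 9842 \cdot \frac{1}{54} = \frac{4921}{27}$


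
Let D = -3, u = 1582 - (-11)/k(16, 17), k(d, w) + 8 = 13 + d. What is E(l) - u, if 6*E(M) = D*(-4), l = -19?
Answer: -33191/21 ≈ -1580.5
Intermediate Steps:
k(d, w) = 5 + d (k(d, w) = -8 + (13 + d) = 5 + d)
u = 33233/21 (u = 1582 - (-11)/(5 + 16) = 1582 - (-11)/21 = 1582 - 1*(-11/21) = 1582 + 11/21 = 33233/21 ≈ 1582.5)
E(M) = 2 (E(M) = (-3*(-4))/6 = (⅙)*12 = 2)
E(l) - u = 2 - 1*33233/21 = 2 - 33233/21 = -33191/21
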